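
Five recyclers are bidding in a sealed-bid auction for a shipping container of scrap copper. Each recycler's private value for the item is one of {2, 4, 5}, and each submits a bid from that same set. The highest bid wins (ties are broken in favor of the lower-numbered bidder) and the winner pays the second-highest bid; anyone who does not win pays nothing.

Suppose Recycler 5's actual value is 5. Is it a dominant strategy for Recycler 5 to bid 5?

Check each profile of the others' bids and compare truth against every alternative bid.
Others bid (2, 2, 2, 4): truth gives 1, best alternative gives 0.
Others bid (2, 2, 4, 2): truth gives 1, best alternative gives 0.
Others bid (2, 2, 4, 4): truth gives 1, best alternative gives 0.
Others bid (2, 4, 2, 2): truth gives 1, best alternative gives 0.
Others bid (2, 4, 2, 4): truth gives 1, best alternative gives 0.
Others bid (2, 4, 4, 2): truth gives 1, best alternative gives 0.
(Remaining 75 profiles checked similarly; truth is weakly best in each.)
In every case the truthful bid is at least as good as any alternative, so it is a dominant strategy.

Yes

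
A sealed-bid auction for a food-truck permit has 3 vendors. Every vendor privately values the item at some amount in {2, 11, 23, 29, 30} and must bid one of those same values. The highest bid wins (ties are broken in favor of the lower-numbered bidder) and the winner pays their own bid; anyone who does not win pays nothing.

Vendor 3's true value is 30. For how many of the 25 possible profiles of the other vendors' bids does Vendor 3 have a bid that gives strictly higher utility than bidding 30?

Others bid (2, 2): truth gives 0; bid 11 gives 19 > 0. Violating.
Others bid (2, 11): truth gives 0; bid 23 gives 7 > 0. Violating.
Others bid (2, 23): truth gives 0; bid 29 gives 1 > 0. Violating.
Others bid (11, 2): truth gives 0; bid 23 gives 7 > 0. Violating.
Others bid (2, 29): truth gives 0; no alternative beats it.
Others bid (2, 30): truth gives 0; no alternative beats it.
(Checking all 25 profiles: 9 have a profitable deviation, 16 do not.)

9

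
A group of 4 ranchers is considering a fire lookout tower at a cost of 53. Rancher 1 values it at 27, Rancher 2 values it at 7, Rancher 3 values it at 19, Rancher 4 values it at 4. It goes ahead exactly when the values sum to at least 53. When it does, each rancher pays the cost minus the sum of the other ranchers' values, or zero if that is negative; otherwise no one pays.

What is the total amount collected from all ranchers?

Total value 57 ≥ cost 53, so it is built.
Rancher 1: others sum to 30; max(0, 53 - 30) = 23.
Rancher 2: others sum to 50; max(0, 53 - 50) = 3.
Rancher 3: others sum to 38; max(0, 53 - 38) = 15.
Rancher 4: others sum to 53; max(0, 53 - 53) = 0.
Total collected = 23 + 3 + 15 + 0 = 41.

41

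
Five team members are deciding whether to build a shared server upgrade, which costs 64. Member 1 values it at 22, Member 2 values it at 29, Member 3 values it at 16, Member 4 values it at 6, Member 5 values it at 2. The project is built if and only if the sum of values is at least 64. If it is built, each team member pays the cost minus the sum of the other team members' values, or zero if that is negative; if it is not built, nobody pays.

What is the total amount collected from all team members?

Total value 75 ≥ cost 64, so it is built.
Member 1: others sum to 53; max(0, 64 - 53) = 11.
Member 2: others sum to 46; max(0, 64 - 46) = 18.
Member 3: others sum to 59; max(0, 64 - 59) = 5.
Member 4: others sum to 69; max(0, 64 - 69) = 0.
Member 5: others sum to 73; max(0, 64 - 73) = 0.
Total collected = 11 + 18 + 5 + 0 + 0 = 34.

34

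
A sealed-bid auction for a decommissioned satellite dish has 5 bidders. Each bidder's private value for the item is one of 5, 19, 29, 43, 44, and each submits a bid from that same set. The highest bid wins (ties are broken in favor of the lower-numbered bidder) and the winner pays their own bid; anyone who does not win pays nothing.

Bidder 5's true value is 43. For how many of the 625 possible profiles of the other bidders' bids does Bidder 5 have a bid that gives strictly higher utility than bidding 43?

16

Others bid (5, 5, 5, 5): truth gives 0; bid 19 gives 24 > 0. Violating.
Others bid (5, 5, 5, 19): truth gives 0; bid 29 gives 14 > 0. Violating.
Others bid (5, 5, 19, 5): truth gives 0; bid 29 gives 14 > 0. Violating.
Others bid (5, 5, 19, 19): truth gives 0; bid 29 gives 14 > 0. Violating.
Others bid (5, 5, 5, 29): truth gives 0; no alternative beats it.
Others bid (5, 5, 5, 43): truth gives 0; no alternative beats it.
(Checking all 625 profiles: 16 have a profitable deviation, 609 do not.)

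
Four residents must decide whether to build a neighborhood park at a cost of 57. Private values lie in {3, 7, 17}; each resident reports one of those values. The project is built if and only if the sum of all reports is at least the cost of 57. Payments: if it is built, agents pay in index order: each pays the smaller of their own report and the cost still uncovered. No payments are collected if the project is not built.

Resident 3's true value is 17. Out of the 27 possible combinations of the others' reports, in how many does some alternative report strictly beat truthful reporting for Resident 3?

1

Others report (17, 17, 17): truth gives 0; report 7 gives 10 > 0. Violating.
Others report (3, 3, 3): truth gives 0; no alternative beats it.
Others report (3, 3, 7): truth gives 0; no alternative beats it.
(Checking all 27 profiles: 1 has a profitable deviation, 26 do not.)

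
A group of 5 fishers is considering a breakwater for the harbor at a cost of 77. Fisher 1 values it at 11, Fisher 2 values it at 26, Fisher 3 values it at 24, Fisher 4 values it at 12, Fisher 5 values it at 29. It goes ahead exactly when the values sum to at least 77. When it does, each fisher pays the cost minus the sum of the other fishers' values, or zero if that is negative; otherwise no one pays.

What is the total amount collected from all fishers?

Total value 102 ≥ cost 77, so it is built.
Fisher 1: others sum to 91; max(0, 77 - 91) = 0.
Fisher 2: others sum to 76; max(0, 77 - 76) = 1.
Fisher 3: others sum to 78; max(0, 77 - 78) = 0.
Fisher 4: others sum to 90; max(0, 77 - 90) = 0.
Fisher 5: others sum to 73; max(0, 77 - 73) = 4.
Total collected = 0 + 1 + 0 + 0 + 4 = 5.

5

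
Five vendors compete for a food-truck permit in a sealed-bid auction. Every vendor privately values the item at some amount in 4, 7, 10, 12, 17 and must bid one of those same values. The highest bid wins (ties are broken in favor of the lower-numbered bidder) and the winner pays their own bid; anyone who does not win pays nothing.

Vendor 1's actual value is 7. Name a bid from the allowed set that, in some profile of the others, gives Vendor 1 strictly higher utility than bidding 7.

Suppose Vendor 2 bids 4, Vendor 3 bids 4, Vendor 4 bids 4 and Vendor 5 bids 4.
Bid 7: wins, pays 7, utility 7 - 7 = 0.
Bid 4: wins, pays 4, utility 7 - 4 = 3.
So bidding 4 beats truth here (3 > 0).

4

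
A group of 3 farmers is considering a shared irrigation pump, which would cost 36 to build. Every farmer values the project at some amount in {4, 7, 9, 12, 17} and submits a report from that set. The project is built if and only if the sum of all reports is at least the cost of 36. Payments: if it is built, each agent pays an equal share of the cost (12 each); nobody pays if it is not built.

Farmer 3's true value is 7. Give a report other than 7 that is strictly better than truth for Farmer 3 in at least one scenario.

4

Suppose Farmer 1 reports 12 and Farmer 2 reports 17.
Report 7: project built, pays 12, utility 7 - 12 = -5.
Report 4: project not built, utility 0.
So reporting 4 beats truth here (0 > -5).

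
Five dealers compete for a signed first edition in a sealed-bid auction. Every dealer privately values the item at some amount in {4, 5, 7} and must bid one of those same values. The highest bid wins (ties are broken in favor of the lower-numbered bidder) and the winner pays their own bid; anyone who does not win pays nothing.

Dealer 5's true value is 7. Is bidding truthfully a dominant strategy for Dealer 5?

No

Consider the case where Dealer 1 bids 4, Dealer 2 bids 4, Dealer 3 bids 4 and Dealer 4 bids 4.
Truthful bid 7: wins, pays 7, utility 7 - 7 = 0.
Bid 5 instead: wins, pays 5, utility 7 - 5 = 2.
Since 2 > 0, bidding 5 is strictly better here, so truthful bidding is not dominant.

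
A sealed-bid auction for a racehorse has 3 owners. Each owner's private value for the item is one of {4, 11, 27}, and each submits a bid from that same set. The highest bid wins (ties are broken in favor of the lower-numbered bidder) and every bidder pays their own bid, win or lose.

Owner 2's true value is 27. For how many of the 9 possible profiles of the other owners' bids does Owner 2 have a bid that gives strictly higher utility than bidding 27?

5

Others bid (4, 4): truth gives 0; bid 11 gives 16 > 0. Violating.
Others bid (4, 11): truth gives 0; bid 11 gives 16 > 0. Violating.
Others bid (27, 4): truth gives -27; bid 4 gives -4 > -27. Violating.
Others bid (27, 11): truth gives -27; bid 4 gives -4 > -27. Violating.
Others bid (4, 27): truth gives 0; no alternative beats it.
Others bid (11, 4): truth gives 0; no alternative beats it.
(Checking all 9 profiles: 5 have a profitable deviation, 4 do not.)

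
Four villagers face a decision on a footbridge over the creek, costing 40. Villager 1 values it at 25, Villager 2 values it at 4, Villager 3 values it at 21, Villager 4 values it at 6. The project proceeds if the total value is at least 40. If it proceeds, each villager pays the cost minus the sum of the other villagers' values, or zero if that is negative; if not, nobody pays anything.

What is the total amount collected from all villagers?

14

Total value 56 ≥ cost 40, so it is built.
Villager 1: others sum to 31; max(0, 40 - 31) = 9.
Villager 2: others sum to 52; max(0, 40 - 52) = 0.
Villager 3: others sum to 35; max(0, 40 - 35) = 5.
Villager 4: others sum to 50; max(0, 40 - 50) = 0.
Total collected = 9 + 0 + 5 + 0 = 14.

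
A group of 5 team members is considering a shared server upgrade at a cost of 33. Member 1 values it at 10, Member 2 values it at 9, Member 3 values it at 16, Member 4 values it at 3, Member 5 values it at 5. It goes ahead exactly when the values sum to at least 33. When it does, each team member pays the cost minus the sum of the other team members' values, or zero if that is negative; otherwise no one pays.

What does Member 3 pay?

Total value 43 ≥ cost 33, so the project is built.
The other team members' values sum to 27.
Cost minus that sum is 33 - 27 = 6.

6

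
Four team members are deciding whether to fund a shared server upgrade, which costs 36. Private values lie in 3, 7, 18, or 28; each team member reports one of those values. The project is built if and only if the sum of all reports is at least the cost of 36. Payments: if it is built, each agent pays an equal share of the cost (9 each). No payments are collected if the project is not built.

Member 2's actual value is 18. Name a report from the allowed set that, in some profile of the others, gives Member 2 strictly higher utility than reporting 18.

Suppose Member 1 reports 3, Member 3 reports 3 and Member 4 reports 3.
Report 18: project not built, utility 0.
Report 28: project built, pays 9, utility 18 - 9 = 9.
So reporting 28 beats truth here (9 > 0).

28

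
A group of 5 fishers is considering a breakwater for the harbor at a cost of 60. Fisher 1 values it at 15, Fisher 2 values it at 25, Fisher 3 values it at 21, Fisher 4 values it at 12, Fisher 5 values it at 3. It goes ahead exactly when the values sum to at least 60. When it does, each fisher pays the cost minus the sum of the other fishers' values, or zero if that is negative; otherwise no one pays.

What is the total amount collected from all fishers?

14

Total value 76 ≥ cost 60, so it is built.
Fisher 1: others sum to 61; max(0, 60 - 61) = 0.
Fisher 2: others sum to 51; max(0, 60 - 51) = 9.
Fisher 3: others sum to 55; max(0, 60 - 55) = 5.
Fisher 4: others sum to 64; max(0, 60 - 64) = 0.
Fisher 5: others sum to 73; max(0, 60 - 73) = 0.
Total collected = 0 + 9 + 5 + 0 + 0 = 14.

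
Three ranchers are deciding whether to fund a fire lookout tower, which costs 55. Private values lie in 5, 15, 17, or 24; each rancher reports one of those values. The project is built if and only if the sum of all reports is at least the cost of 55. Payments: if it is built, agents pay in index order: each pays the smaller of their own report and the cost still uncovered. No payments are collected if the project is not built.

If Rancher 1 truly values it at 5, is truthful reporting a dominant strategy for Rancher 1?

Yes

Check each profile of the others' reports and compare truth against every alternative report.
Others report (17, 24): truth gives 0, best alternative gives -10.
Others report (24, 17): truth gives 0, best alternative gives -10.
Others report (24, 24): truth gives 0, best alternative gives -10.
Others report (5, 5): truth gives 0, best alternative gives 0.
Others report (5, 15): truth gives 0, best alternative gives 0.
Others report (5, 17): truth gives 0, best alternative gives 0.
(Remaining 10 profiles checked similarly; truth is weakly best in each.)
In every case the truthful report is at least as good as any alternative, so it is a dominant strategy.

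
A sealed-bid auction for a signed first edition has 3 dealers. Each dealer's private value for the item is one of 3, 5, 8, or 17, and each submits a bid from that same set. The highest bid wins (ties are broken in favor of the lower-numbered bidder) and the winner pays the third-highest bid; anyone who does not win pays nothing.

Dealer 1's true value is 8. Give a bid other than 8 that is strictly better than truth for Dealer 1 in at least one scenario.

Suppose Dealer 2 bids 3 and Dealer 3 bids 17.
Bid 8: loses, pays 0, utility 0.
Bid 17: wins, pays 3, utility 8 - 3 = 5.
So bidding 17 beats truth here (5 > 0).

17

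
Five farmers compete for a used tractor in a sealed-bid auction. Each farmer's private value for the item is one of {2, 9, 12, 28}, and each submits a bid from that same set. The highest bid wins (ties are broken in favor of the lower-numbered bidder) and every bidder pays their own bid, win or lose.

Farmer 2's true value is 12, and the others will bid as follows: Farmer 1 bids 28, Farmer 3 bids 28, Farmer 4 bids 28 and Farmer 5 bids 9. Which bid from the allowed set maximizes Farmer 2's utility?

2

Bid 2: loses but pays 2, utility -2.
Bid 9: loses but pays 9, utility -9.
Bid 12: loses but pays 12, utility -12.
Bid 28: loses but pays 28, utility -28.
The best choice is 2 with utility -2.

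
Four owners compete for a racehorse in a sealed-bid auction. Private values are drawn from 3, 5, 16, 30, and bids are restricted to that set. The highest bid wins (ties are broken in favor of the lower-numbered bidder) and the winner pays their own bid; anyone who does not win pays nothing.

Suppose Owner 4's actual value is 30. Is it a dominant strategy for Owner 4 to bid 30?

Consider the case where Owner 1 bids 3, Owner 2 bids 3 and Owner 3 bids 3.
Truthful bid 30: wins, pays 30, utility 30 - 30 = 0.
Bid 5 instead: wins, pays 5, utility 30 - 5 = 25.
Since 25 > 0, bidding 5 is strictly better here, so truthful bidding is not dominant.

No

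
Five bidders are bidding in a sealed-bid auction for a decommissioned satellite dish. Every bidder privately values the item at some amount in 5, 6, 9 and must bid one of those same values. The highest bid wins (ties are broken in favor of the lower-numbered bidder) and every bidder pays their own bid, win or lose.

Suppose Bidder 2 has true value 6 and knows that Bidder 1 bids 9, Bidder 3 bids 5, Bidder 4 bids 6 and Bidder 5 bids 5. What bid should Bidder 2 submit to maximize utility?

5

Bid 5: loses but pays 5, utility -5.
Bid 6: loses but pays 6, utility -6.
Bid 9: loses but pays 9, utility -9.
The best choice is 5 with utility -5.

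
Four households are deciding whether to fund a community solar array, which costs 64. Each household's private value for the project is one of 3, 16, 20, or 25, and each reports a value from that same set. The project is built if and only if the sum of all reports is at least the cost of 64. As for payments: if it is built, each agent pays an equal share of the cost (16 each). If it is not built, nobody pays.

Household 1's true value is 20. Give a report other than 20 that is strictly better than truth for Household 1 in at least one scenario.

Suppose Household 2 reports 3, Household 3 reports 16 and Household 4 reports 20.
Report 20: project not built, utility 0.
Report 25: project built, pays 16, utility 20 - 16 = 4.
So reporting 25 beats truth here (4 > 0).

25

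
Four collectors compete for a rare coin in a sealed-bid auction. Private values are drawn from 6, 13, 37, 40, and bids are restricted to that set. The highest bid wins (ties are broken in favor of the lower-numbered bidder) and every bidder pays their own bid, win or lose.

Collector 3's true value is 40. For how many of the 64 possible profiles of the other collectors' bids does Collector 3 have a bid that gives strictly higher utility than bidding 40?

40

Others bid (6, 6, 6): truth gives 0; bid 13 gives 27 > 0. Violating.
Others bid (6, 6, 13): truth gives 0; bid 13 gives 27 > 0. Violating.
Others bid (6, 6, 37): truth gives 0; bid 37 gives 3 > 0. Violating.
Others bid (6, 13, 6): truth gives 0; bid 37 gives 3 > 0. Violating.
Others bid (6, 6, 40): truth gives 0; no alternative beats it.
Others bid (6, 13, 40): truth gives 0; no alternative beats it.
(Checking all 64 profiles: 40 have a profitable deviation, 24 do not.)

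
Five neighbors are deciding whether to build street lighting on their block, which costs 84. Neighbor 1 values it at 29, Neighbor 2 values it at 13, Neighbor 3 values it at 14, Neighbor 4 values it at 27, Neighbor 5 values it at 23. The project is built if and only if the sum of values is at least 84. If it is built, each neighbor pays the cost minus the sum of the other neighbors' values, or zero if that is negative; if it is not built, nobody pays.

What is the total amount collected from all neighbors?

13

Total value 106 ≥ cost 84, so it is built.
Neighbor 1: others sum to 77; max(0, 84 - 77) = 7.
Neighbor 2: others sum to 93; max(0, 84 - 93) = 0.
Neighbor 3: others sum to 92; max(0, 84 - 92) = 0.
Neighbor 4: others sum to 79; max(0, 84 - 79) = 5.
Neighbor 5: others sum to 83; max(0, 84 - 83) = 1.
Total collected = 7 + 0 + 0 + 5 + 1 = 13.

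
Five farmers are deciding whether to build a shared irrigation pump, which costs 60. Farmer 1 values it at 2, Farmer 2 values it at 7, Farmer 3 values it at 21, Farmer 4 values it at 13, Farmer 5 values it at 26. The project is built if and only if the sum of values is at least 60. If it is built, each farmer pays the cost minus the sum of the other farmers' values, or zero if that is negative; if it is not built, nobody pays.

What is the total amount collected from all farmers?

33

Total value 69 ≥ cost 60, so it is built.
Farmer 1: others sum to 67; max(0, 60 - 67) = 0.
Farmer 2: others sum to 62; max(0, 60 - 62) = 0.
Farmer 3: others sum to 48; max(0, 60 - 48) = 12.
Farmer 4: others sum to 56; max(0, 60 - 56) = 4.
Farmer 5: others sum to 43; max(0, 60 - 43) = 17.
Total collected = 0 + 0 + 12 + 4 + 17 = 33.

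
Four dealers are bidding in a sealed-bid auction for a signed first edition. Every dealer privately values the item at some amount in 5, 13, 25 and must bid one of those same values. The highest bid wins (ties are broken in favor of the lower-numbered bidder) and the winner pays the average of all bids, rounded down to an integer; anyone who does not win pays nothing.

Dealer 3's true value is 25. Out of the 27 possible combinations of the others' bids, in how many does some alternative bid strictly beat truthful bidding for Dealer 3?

2

Others bid (5, 5, 5): truth gives 15; bid 13 gives 18 > 15. Violating.
Others bid (5, 5, 13): truth gives 13; bid 13 gives 16 > 13. Violating.
Others bid (5, 5, 25): truth gives 10; no alternative beats it.
Others bid (5, 13, 5): truth gives 13; no alternative beats it.
(Checking all 27 profiles: 2 have a profitable deviation, 25 do not.)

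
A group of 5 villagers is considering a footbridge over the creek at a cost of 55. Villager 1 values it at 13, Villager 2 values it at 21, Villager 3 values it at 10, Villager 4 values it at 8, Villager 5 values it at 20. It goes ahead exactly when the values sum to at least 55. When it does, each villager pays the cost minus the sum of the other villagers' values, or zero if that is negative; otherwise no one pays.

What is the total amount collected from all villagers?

7

Total value 72 ≥ cost 55, so it is built.
Villager 1: others sum to 59; max(0, 55 - 59) = 0.
Villager 2: others sum to 51; max(0, 55 - 51) = 4.
Villager 3: others sum to 62; max(0, 55 - 62) = 0.
Villager 4: others sum to 64; max(0, 55 - 64) = 0.
Villager 5: others sum to 52; max(0, 55 - 52) = 3.
Total collected = 0 + 4 + 0 + 0 + 3 = 7.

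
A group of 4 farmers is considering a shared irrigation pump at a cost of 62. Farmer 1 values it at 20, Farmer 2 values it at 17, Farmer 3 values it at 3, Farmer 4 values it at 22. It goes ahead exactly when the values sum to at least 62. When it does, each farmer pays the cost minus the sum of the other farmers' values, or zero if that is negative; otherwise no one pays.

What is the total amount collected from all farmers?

62

Total value 62 ≥ cost 62, so it is built.
Farmer 1: others sum to 42; max(0, 62 - 42) = 20.
Farmer 2: others sum to 45; max(0, 62 - 45) = 17.
Farmer 3: others sum to 59; max(0, 62 - 59) = 3.
Farmer 4: others sum to 40; max(0, 62 - 40) = 22.
Total collected = 20 + 17 + 3 + 22 = 62.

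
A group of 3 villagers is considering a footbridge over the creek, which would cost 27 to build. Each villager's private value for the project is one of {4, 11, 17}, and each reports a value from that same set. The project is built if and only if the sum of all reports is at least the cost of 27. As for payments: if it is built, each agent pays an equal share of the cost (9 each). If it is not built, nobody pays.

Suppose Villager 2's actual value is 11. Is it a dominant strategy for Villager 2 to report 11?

No

Consider the case where Villager 1 reports 4 and Villager 3 reports 11.
Truthful report 11: project not built, utility 0.
Report 17 instead: project built, pays 9, utility 11 - 9 = 2.
Since 2 > 0, reporting 17 is strictly better here, so truthful reporting is not dominant.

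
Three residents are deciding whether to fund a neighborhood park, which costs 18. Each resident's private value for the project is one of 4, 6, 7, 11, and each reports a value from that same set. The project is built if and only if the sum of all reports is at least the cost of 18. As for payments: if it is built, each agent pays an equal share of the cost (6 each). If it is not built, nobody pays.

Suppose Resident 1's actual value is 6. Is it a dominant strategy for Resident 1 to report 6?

Check each profile of the others' reports and compare truth against every alternative report.
Others report (4, 4): truth gives 0, best alternative gives 0.
Others report (4, 6): truth gives 0, best alternative gives 0.
Others report (4, 7): truth gives 0, best alternative gives 0.
Others report (4, 11): truth gives 0, best alternative gives 0.
Others report (6, 4): truth gives 0, best alternative gives 0.
Others report (6, 6): truth gives 0, best alternative gives 0.
(Remaining 10 profiles checked similarly; truth is weakly best in each.)
In every case the truthful report is at least as good as any alternative, so it is a dominant strategy.

Yes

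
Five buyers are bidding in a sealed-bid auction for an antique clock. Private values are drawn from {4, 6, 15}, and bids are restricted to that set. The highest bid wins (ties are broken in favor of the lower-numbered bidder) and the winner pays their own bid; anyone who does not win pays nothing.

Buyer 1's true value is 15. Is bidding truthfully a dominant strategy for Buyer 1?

Consider the case where Buyer 2 bids 4, Buyer 3 bids 4, Buyer 4 bids 4 and Buyer 5 bids 4.
Truthful bid 15: wins, pays 15, utility 15 - 15 = 0.
Bid 4 instead: wins, pays 4, utility 15 - 4 = 11.
Since 11 > 0, bidding 4 is strictly better here, so truthful bidding is not dominant.

No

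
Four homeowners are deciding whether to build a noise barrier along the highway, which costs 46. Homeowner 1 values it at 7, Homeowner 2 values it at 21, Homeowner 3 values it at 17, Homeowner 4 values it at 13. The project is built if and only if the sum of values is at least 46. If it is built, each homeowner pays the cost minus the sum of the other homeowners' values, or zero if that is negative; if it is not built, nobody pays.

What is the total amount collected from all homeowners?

15

Total value 58 ≥ cost 46, so it is built.
Homeowner 1: others sum to 51; max(0, 46 - 51) = 0.
Homeowner 2: others sum to 37; max(0, 46 - 37) = 9.
Homeowner 3: others sum to 41; max(0, 46 - 41) = 5.
Homeowner 4: others sum to 45; max(0, 46 - 45) = 1.
Total collected = 0 + 9 + 5 + 1 = 15.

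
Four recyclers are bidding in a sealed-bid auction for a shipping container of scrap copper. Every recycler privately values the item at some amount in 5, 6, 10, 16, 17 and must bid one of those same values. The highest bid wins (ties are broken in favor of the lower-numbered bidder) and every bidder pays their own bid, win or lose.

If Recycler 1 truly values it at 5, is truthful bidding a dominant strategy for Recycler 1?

No

Consider the case where Recycler 2 bids 5, Recycler 3 bids 5 and Recycler 4 bids 6.
Truthful bid 5: loses but pays 5, utility -5.
Bid 6 instead: wins, pays 6, utility 5 - 6 = -1.
Since -1 > -5, bidding 6 is strictly better here, so truthful bidding is not dominant.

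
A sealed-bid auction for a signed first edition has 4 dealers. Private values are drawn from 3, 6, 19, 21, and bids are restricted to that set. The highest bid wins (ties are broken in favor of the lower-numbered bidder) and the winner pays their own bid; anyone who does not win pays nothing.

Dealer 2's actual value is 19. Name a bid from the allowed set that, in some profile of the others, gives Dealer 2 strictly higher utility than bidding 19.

Suppose Dealer 1 bids 3, Dealer 3 bids 3 and Dealer 4 bids 3.
Bid 19: wins, pays 19, utility 19 - 19 = 0.
Bid 6: wins, pays 6, utility 19 - 6 = 13.
So bidding 6 beats truth here (13 > 0).

6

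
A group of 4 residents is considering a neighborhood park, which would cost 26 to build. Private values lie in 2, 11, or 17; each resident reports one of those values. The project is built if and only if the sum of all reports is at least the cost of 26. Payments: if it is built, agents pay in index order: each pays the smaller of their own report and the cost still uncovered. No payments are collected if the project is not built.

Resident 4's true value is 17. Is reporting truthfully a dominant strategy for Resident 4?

Yes

Check each profile of the others' reports and compare truth against every alternative report.
Others report (2, 11, 17): truth gives 17, best alternative gives 17.
Others report (2, 17, 11): truth gives 17, best alternative gives 17.
Others report (2, 17, 17): truth gives 17, best alternative gives 17.
Others report (11, 2, 17): truth gives 17, best alternative gives 17.
Others report (11, 11, 11): truth gives 17, best alternative gives 17.
Others report (11, 11, 17): truth gives 17, best alternative gives 17.
(Remaining 21 profiles checked similarly; truth is weakly best in each.)
In every case the truthful report is at least as good as any alternative, so it is a dominant strategy.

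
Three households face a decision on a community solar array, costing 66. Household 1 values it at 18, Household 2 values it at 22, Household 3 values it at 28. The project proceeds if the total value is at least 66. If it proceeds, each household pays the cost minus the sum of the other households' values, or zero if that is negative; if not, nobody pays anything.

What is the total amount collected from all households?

Total value 68 ≥ cost 66, so it is built.
Household 1: others sum to 50; max(0, 66 - 50) = 16.
Household 2: others sum to 46; max(0, 66 - 46) = 20.
Household 3: others sum to 40; max(0, 66 - 40) = 26.
Total collected = 16 + 20 + 26 = 62.

62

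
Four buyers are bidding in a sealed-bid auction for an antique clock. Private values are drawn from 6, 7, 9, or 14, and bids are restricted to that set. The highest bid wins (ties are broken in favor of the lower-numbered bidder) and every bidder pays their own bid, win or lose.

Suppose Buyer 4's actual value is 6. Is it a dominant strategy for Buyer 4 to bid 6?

Consider the case where Buyer 1 bids 6, Buyer 2 bids 6 and Buyer 3 bids 6.
Truthful bid 6: loses but pays 6, utility -6.
Bid 7 instead: wins, pays 7, utility 6 - 7 = -1.
Since -1 > -6, bidding 7 is strictly better here, so truthful bidding is not dominant.

No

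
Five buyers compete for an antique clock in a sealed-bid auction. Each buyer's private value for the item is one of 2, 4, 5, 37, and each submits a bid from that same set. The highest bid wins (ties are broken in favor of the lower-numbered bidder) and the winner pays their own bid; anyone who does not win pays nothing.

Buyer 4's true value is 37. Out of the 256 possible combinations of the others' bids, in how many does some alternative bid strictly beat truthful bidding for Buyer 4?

24

Others bid (2, 2, 2, 2): truth gives 0; bid 4 gives 33 > 0. Violating.
Others bid (2, 2, 2, 4): truth gives 0; bid 4 gives 33 > 0. Violating.
Others bid (2, 2, 2, 5): truth gives 0; bid 5 gives 32 > 0. Violating.
Others bid (2, 2, 4, 2): truth gives 0; bid 5 gives 32 > 0. Violating.
Others bid (2, 2, 2, 37): truth gives 0; no alternative beats it.
Others bid (2, 2, 4, 37): truth gives 0; no alternative beats it.
(Checking all 256 profiles: 24 have a profitable deviation, 232 do not.)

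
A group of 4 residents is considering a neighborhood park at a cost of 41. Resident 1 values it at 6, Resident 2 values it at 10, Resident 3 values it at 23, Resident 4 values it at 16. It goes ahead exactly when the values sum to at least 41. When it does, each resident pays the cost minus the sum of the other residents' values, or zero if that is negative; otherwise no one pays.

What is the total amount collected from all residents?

11

Total value 55 ≥ cost 41, so it is built.
Resident 1: others sum to 49; max(0, 41 - 49) = 0.
Resident 2: others sum to 45; max(0, 41 - 45) = 0.
Resident 3: others sum to 32; max(0, 41 - 32) = 9.
Resident 4: others sum to 39; max(0, 41 - 39) = 2.
Total collected = 0 + 0 + 9 + 2 = 11.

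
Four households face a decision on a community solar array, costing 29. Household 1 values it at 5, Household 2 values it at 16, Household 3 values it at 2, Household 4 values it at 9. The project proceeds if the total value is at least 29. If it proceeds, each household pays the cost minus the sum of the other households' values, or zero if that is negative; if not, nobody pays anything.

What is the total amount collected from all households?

Total value 32 ≥ cost 29, so it is built.
Household 1: others sum to 27; max(0, 29 - 27) = 2.
Household 2: others sum to 16; max(0, 29 - 16) = 13.
Household 3: others sum to 30; max(0, 29 - 30) = 0.
Household 4: others sum to 23; max(0, 29 - 23) = 6.
Total collected = 2 + 13 + 0 + 6 = 21.

21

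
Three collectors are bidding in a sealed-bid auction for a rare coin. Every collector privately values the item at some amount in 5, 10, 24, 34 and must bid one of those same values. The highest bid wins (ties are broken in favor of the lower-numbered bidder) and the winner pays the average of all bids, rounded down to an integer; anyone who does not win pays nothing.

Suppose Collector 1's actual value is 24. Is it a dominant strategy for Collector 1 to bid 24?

No

Consider the case where Collector 2 bids 5 and Collector 3 bids 5.
Truthful bid 24: wins, pays 11, utility 24 - 11 = 13.
Bid 5 instead: wins, pays 5, utility 24 - 5 = 19.
Since 19 > 13, bidding 5 is strictly better here, so truthful bidding is not dominant.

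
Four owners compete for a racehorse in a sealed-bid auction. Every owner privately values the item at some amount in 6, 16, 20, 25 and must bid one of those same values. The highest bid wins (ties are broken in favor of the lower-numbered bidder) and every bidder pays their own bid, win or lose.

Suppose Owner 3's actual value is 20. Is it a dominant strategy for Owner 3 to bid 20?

No

Consider the case where Owner 1 bids 6, Owner 2 bids 6 and Owner 4 bids 6.
Truthful bid 20: wins, pays 20, utility 20 - 20 = 0.
Bid 16 instead: wins, pays 16, utility 20 - 16 = 4.
Since 4 > 0, bidding 16 is strictly better here, so truthful bidding is not dominant.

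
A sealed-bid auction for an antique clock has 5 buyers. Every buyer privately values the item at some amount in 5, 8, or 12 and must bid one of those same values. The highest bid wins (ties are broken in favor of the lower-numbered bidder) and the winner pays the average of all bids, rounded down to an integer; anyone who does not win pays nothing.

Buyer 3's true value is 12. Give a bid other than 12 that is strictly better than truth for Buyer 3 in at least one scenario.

8

Suppose Buyer 1 bids 5, Buyer 2 bids 5, Buyer 4 bids 5 and Buyer 5 bids 5.
Bid 12: wins, pays 6, utility 12 - 6 = 6.
Bid 8: wins, pays 5, utility 12 - 5 = 7.
So bidding 8 beats truth here (7 > 6).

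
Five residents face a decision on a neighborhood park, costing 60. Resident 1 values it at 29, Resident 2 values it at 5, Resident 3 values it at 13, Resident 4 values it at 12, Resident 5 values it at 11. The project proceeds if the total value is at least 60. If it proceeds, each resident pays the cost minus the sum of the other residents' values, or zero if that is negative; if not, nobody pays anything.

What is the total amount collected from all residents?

25

Total value 70 ≥ cost 60, so it is built.
Resident 1: others sum to 41; max(0, 60 - 41) = 19.
Resident 2: others sum to 65; max(0, 60 - 65) = 0.
Resident 3: others sum to 57; max(0, 60 - 57) = 3.
Resident 4: others sum to 58; max(0, 60 - 58) = 2.
Resident 5: others sum to 59; max(0, 60 - 59) = 1.
Total collected = 19 + 0 + 3 + 2 + 1 = 25.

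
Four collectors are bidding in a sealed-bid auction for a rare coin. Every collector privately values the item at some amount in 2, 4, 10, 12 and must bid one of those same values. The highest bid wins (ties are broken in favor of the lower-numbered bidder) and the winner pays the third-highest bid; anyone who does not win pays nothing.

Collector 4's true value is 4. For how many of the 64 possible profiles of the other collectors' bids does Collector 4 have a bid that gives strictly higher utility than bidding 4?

Others bid (2, 2, 4): truth gives 0; bid 10 gives 2 > 0. Violating.
Others bid (2, 2, 10): truth gives 0; bid 12 gives 2 > 0. Violating.
Others bid (2, 4, 2): truth gives 0; bid 10 gives 2 > 0. Violating.
Others bid (2, 10, 2): truth gives 0; bid 12 gives 2 > 0. Violating.
Others bid (2, 2, 2): truth gives 2; no alternative beats it.
Others bid (2, 2, 12): truth gives 0; no alternative beats it.
(Checking all 64 profiles: 6 have a profitable deviation, 58 do not.)

6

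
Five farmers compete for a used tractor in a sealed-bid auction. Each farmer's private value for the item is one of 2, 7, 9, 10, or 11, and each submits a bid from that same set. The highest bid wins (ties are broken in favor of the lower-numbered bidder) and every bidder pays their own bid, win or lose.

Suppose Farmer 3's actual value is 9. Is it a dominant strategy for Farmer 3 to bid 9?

No

Consider the case where Farmer 1 bids 2, Farmer 2 bids 2, Farmer 4 bids 2 and Farmer 5 bids 2.
Truthful bid 9: wins, pays 9, utility 9 - 9 = 0.
Bid 7 instead: wins, pays 7, utility 9 - 7 = 2.
Since 2 > 0, bidding 7 is strictly better here, so truthful bidding is not dominant.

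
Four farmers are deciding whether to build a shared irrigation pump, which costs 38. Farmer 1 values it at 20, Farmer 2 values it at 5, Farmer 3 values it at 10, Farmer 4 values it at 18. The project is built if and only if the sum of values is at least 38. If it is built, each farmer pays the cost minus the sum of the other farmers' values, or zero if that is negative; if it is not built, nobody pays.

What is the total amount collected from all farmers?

Total value 53 ≥ cost 38, so it is built.
Farmer 1: others sum to 33; max(0, 38 - 33) = 5.
Farmer 2: others sum to 48; max(0, 38 - 48) = 0.
Farmer 3: others sum to 43; max(0, 38 - 43) = 0.
Farmer 4: others sum to 35; max(0, 38 - 35) = 3.
Total collected = 5 + 0 + 0 + 3 = 8.

8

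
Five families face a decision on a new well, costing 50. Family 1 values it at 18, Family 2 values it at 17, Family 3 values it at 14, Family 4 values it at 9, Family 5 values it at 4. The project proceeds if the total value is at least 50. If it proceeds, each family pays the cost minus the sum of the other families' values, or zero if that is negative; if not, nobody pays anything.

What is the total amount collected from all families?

Total value 62 ≥ cost 50, so it is built.
Family 1: others sum to 44; max(0, 50 - 44) = 6.
Family 2: others sum to 45; max(0, 50 - 45) = 5.
Family 3: others sum to 48; max(0, 50 - 48) = 2.
Family 4: others sum to 53; max(0, 50 - 53) = 0.
Family 5: others sum to 58; max(0, 50 - 58) = 0.
Total collected = 6 + 5 + 2 + 0 + 0 = 13.

13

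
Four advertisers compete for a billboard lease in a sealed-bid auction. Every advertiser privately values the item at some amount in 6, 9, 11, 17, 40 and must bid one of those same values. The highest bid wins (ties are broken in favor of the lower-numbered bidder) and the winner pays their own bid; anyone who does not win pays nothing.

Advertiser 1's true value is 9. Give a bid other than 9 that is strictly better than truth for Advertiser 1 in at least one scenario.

Suppose Advertiser 2 bids 6, Advertiser 3 bids 6 and Advertiser 4 bids 6.
Bid 9: wins, pays 9, utility 9 - 9 = 0.
Bid 6: wins, pays 6, utility 9 - 6 = 3.
So bidding 6 beats truth here (3 > 0).

6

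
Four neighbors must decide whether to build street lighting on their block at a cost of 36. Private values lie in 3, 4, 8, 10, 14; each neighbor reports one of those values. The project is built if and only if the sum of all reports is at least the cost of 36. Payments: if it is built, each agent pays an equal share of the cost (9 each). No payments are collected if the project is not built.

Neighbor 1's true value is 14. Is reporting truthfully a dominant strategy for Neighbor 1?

Yes

Check each profile of the others' reports and compare truth against every alternative report.
Others report (3, 8, 14): truth gives 5, best alternative gives 0.
Others report (3, 10, 10): truth gives 5, best alternative gives 0.
Others report (3, 14, 8): truth gives 5, best alternative gives 0.
Others report (4, 4, 14): truth gives 5, best alternative gives 0.
Others report (4, 8, 10): truth gives 5, best alternative gives 0.
Others report (4, 10, 8): truth gives 5, best alternative gives 0.
(Remaining 119 profiles checked similarly; truth is weakly best in each.)
In every case the truthful report is at least as good as any alternative, so it is a dominant strategy.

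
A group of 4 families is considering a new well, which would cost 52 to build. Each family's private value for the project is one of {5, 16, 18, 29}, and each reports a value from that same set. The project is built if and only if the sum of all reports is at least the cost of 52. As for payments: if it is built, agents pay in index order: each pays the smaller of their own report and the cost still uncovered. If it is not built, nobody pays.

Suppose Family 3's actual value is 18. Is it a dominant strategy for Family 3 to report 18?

No

Consider the case where Family 1 reports 5, Family 2 reports 5 and Family 4 reports 29.
Truthful report 18: project built, pays 18, utility 18 - 18 = 0.
Report 16 instead: project built, pays 16, utility 18 - 16 = 2.
Since 2 > 0, reporting 16 is strictly better here, so truthful reporting is not dominant.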